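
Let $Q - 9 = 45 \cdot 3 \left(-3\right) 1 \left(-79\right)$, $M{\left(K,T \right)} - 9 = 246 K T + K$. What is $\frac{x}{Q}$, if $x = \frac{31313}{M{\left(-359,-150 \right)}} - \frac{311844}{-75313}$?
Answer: $\frac{4133277782969}{31928870057931000} \approx 0.00012945$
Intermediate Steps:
$M{\left(K,T \right)} = 9 + K + 246 K T$ ($M{\left(K,T \right)} = 9 + \left(246 K T + K\right) = 9 + \left(K + 246 K T\right) = 9 + K + 246 K T$)
$x = \frac{4133277782969}{997652482750}$ ($x = \frac{31313}{9 - 359 + 246 \left(-359\right) \left(-150\right)} - \frac{311844}{-75313} = \frac{31313}{9 - 359 + 13247100} - - \frac{311844}{75313} = \frac{31313}{13246750} + \frac{311844}{75313} = \frac{4133277782969}{997652482750} \approx 4.143$)
$Q = 32004$ ($Q = 9 + 45 \cdot 3 \left(-3\right) 1 \left(-79\right) = 9 + 45 \left(\left(-9\right) 1\right) \left(-79\right) = 9 + 45 \left(-9\right) \left(-79\right) = 9 - -31995 = 9 + 31995 = 32004$)
$\frac{x}{Q} = \frac{4133277782969}{997652482750 \cdot 32004} = \frac{4133277782969}{997652482750} \cdot \frac{1}{32004} = \frac{4133277782969}{31928870057931000}$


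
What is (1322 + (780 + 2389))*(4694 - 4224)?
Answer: 2110770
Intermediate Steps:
(1322 + (780 + 2389))*(4694 - 4224) = (1322 + 3169)*470 = 4491*470 = 2110770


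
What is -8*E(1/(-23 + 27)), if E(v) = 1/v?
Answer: -32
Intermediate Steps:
-8*E(1/(-23 + 27)) = -8/(1/(-23 + 27)) = -8/(1/4) = -8/¼ = -8*4 = -32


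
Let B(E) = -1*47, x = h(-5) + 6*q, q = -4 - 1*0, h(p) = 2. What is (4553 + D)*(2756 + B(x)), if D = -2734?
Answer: 4927671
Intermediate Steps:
q = -4 (q = -4 + 0 = -4)
x = -22 (x = 2 + 6*(-4) = 2 - 24 = -22)
B(E) = -47
(4553 + D)*(2756 + B(x)) = (4553 - 2734)*(2756 - 47) = 1819*2709 = 4927671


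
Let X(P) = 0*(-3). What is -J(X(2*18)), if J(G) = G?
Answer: 0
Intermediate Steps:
X(P) = 0
-J(X(2*18)) = -1*0 = 0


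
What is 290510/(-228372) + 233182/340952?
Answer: -5724715727/9732986268 ≈ -0.58818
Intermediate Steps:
290510/(-228372) + 233182/340952 = 290510*(-1/228372) + 233182*(1/340952) = -145255/114186 + 116591/170476 = -5724715727/9732986268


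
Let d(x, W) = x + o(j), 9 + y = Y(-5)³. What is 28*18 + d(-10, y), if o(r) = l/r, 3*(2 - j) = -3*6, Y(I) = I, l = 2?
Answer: 1977/4 ≈ 494.25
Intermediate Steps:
j = 8 (j = 2 - (-1)*6 = 2 - ⅓*(-18) = 2 + 6 = 8)
o(r) = 2/r
y = -134 (y = -9 + (-5)³ = -9 - 125 = -134)
d(x, W) = ¼ + x (d(x, W) = x + 2/8 = x + 2*(⅛) = x + ¼ = ¼ + x)
28*18 + d(-10, y) = 28*18 + (¼ - 10) = 504 - 39/4 = 1977/4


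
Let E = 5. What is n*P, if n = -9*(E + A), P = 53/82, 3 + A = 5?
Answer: -3339/82 ≈ -40.719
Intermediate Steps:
A = 2 (A = -3 + 5 = 2)
P = 53/82 (P = 53*(1/82) = 53/82 ≈ 0.64634)
n = -63 (n = -9*(5 + 2) = -9*7 = -63)
n*P = -63*53/82 = -3339/82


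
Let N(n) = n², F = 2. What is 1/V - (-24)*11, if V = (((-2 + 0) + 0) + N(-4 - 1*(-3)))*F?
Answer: 527/2 ≈ 263.50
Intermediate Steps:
V = -2 (V = (((-2 + 0) + 0) + (-4 - 1*(-3))²)*2 = ((-2 + 0) + (-4 + 3)²)*2 = (-2 + (-1)²)*2 = (-2 + 1)*2 = -1*2 = -2)
1/V - (-24)*11 = 1/(-2) - (-24)*11 = -½ - 1*(-264) = -½ + 264 = 527/2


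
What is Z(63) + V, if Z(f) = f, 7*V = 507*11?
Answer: 6018/7 ≈ 859.71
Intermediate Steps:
V = 5577/7 (V = (507*11)/7 = (1/7)*5577 = 5577/7 ≈ 796.71)
Z(63) + V = 63 + 5577/7 = 6018/7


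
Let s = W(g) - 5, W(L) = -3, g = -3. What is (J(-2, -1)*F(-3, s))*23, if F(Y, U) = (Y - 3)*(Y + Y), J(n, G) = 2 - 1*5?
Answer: -2484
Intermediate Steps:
J(n, G) = -3 (J(n, G) = 2 - 5 = -3)
s = -8 (s = -3 - 5 = -8)
F(Y, U) = 2*Y*(-3 + Y) (F(Y, U) = (-3 + Y)*(2*Y) = 2*Y*(-3 + Y))
(J(-2, -1)*F(-3, s))*23 = -6*(-3)*(-3 - 3)*23 = -6*(-3)*(-6)*23 = -3*36*23 = -108*23 = -2484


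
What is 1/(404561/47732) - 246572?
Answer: -99753367160/404561 ≈ -2.4657e+5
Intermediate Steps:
1/(404561/47732) - 246572 = 47732/404561 - 246572 = -99753367160/404561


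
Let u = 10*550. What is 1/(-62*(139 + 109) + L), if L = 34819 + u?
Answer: 1/24943 ≈ 4.0091e-5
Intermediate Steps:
u = 5500
L = 40319 (L = 34819 + 5500 = 40319)
1/(-62*(139 + 109) + L) = 1/(-62*(139 + 109) + 40319) = 1/(-62*248 + 40319) = 1/(-15376 + 40319) = 1/24943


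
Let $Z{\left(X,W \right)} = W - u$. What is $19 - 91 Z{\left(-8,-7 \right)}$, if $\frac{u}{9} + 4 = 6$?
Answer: $2294$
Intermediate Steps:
$u = 18$ ($u = -36 + 9 \cdot 6 = -36 + 54 = 18$)
$Z{\left(X,W \right)} = -18 + W$ ($Z{\left(X,W \right)} = W - 18 = -18 + W$)
$19 - 91 Z{\left(-8,-7 \right)} = 19 - 91 \left(-18 - 7\right) = 19 - -2275 = 19 + 2275 = 2294$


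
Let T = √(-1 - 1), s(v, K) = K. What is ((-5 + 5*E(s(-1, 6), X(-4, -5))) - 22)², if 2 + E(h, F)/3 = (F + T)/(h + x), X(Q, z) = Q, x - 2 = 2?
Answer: 7929/2 - 189*I*√2 ≈ 3964.5 - 267.29*I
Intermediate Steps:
x = 4 (x = 2 + 2 = 4)
T = I*√2 (T = √(-2) = I*√2 ≈ 1.4142*I)
E(h, F) = -6 + 3*(F + I*√2)/(4 + h) (E(h, F) = -6 + 3*((F + I*√2)/(h + 4)) = -6 + 3*((F + I*√2)/(4 + h)) = -6 + 3*(F + I*√2)/(4 + h))
((-5 + 5*E(s(-1, 6), X(-4, -5))) - 22)² = ((-5 + 5*(3*(-8 - 4 - 2*6 + I*√2)/(4 + 6))) - 22)² = ((-5 + 5*(3*(-8 - 4 - 12 + I*√2)/10)) - 22)² = ((-5 + 5*(3*(⅒)*(-24 + I*√2))) - 22)² = ((-5 + 5*(-36/5 + 3*I*√2/10)) - 22)² = ((-5 + (-36 + 3*I*√2/2)) - 22)² = ((-41 + 3*I*√2/2) - 22)² = (-63 + 3*I*√2/2)²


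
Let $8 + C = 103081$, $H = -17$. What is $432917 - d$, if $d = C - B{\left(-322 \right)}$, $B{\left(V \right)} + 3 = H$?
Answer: $329824$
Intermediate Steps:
$B{\left(V \right)} = -20$ ($B{\left(V \right)} = -3 - 17 = -20$)
$C = 103073$ ($C = -8 + 103081 = 103073$)
$d = 103093$ ($d = 103073 - -20 = 103073 + 20 = 103093$)
$432917 - d = 432917 - 103093 = 329824$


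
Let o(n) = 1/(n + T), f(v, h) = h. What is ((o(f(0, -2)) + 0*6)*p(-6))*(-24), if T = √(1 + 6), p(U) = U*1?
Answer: 96 + 48*√7 ≈ 223.00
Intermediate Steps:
p(U) = U
T = √7 ≈ 2.6458
o(n) = 1/(n + √7)
((o(f(0, -2)) + 0*6)*p(-6))*(-24) = ((1/(-2 + √7) + 0*6)*(-6))*(-24) = ((1/(-2 + √7) + 0)*(-6))*(-24) = (-6/(-2 + √7))*(-24) = -6/(-2 + √7)*(-24) = 144/(-2 + √7)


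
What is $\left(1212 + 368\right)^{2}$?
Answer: $2496400$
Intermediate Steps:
$\left(1212 + 368\right)^{2} = 1580^{2} = 2496400$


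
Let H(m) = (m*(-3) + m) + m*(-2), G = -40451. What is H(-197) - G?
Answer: 41239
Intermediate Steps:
H(m) = -4*m (H(m) = (-3*m + m) - 2*m = -2*m - 2*m = -4*m)
H(-197) - G = -4*(-197) - 1*(-40451) = 788 + 40451 = 41239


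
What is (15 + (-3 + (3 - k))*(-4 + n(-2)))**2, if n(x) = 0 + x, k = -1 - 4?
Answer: 225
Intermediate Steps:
k = -5
n(x) = x
(15 + (-3 + (3 - k))*(-4 + n(-2)))**2 = (15 + (-3 + (3 - 1*(-5)))*(-4 - 2))**2 = (15 + (-3 + (3 + 5))*(-6))**2 = (15 + (-3 + 8)*(-6))**2 = (15 + 5*(-6))**2 = (15 - 30)**2 = (-15)**2 = 225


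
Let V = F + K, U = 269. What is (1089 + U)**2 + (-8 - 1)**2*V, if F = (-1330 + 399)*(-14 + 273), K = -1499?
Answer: -17808704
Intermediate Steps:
F = -241129 (F = -931*259 = -241129)
V = -242628 (V = -241129 - 1499 = -242628)
(1089 + U)**2 + (-8 - 1)**2*V = (1089 + 269)**2 + (-8 - 1)**2*(-242628) = 1358**2 + (-9)**2*(-242628) = 1844164 + 81*(-242628) = 1844164 - 19652868 = -17808704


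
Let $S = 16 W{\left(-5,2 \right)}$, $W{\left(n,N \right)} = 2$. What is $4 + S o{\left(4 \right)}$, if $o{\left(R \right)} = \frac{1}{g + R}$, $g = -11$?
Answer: $- \frac{4}{7} \approx -0.57143$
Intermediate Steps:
$o{\left(R \right)} = \frac{1}{-11 + R}$
$S = 32$ ($S = 16 \cdot 2 = 32$)
$4 + S o{\left(4 \right)} = 4 + \frac{32}{-11 + 4} = 4 + \frac{32}{-7} = 4 + 32 \left(- \frac{1}{7}\right) = 4 - \frac{32}{7} = - \frac{4}{7}$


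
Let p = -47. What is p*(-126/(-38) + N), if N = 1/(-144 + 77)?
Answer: -197494/1273 ≈ -155.14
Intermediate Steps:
N = -1/67 (N = 1/(-67) = -1/67 ≈ -0.014925)
p*(-126/(-38) + N) = -47*(-126/(-38) - 1/67) = -47*(-126*(-1/38) - 1/67) = -47*(63/19 - 1/67) = -47*4202/1273 = -197494/1273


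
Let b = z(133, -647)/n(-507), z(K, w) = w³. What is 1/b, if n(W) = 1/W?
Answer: 1/137315891661 ≈ 7.2825e-12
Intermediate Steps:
b = 137315891661 (b = (-647)³/(1/(-507)) = -270840023/(-1/507) = -270840023*(-507) = 137315891661)
1/b = 1/137315891661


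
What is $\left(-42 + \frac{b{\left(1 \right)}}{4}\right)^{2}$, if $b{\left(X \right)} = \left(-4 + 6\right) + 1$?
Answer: $\frac{27225}{16} \approx 1701.6$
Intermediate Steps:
$b{\left(X \right)} = 3$ ($b{\left(X \right)} = 2 + 1 = 3$)
$\left(-42 + \frac{b{\left(1 \right)}}{4}\right)^{2} = \left(-42 + \frac{3}{4}\right)^{2} = \left(- \frac{165}{4}\right)^{2} = \frac{27225}{16}$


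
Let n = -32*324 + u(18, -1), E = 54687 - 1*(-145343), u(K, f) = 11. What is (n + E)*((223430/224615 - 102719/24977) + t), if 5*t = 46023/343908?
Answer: -377061535180640251997/643131902301780 ≈ -5.8629e+5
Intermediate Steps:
E = 200030 (E = 54687 + 145343 = 200030)
n = -10357 (n = -32*324 + 11 = -10368 + 11 = -10357)
t = 15341/573180 (t = (46023/343908)/5 = (46023*(1/343908))/5 = (⅕)*(15341/114636) = 15341/573180 ≈ 0.026765)
(n + E)*((223430/224615 - 102719/24977) + t) = (-10357 + 200030)*((223430/224615 - 102719/24977) + 15341/573180) = 189673*((223430*(1/224615) - 102719*1/24977) + 15341/573180) = 189673*((44686/44923 - 102719/24977) + 15341/573180) = 189673*(-3498323415/1122041771 + 15341/573180) = 189673*(-1987955772200789/643131902301780) = -377061535180640251997/643131902301780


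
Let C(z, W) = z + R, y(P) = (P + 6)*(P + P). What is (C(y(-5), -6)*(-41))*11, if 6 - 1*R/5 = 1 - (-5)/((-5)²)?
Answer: -6314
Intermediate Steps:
y(P) = 2*P*(6 + P) (y(P) = (6 + P)*(2*P) = 2*P*(6 + P))
R = 24 (R = 30 - 5*(1 - (-5)/((-5)²)) = 30 - 5*(1 - (-5)/25) = 30 - 5*(1 - 1*(-⅕)) = 30 - 5*(1 + ⅕) = 30 - 5*6/5 = 30 - 6 = 24)
C(z, W) = 24 + z (C(z, W) = z + 24 = 24 + z)
(C(y(-5), -6)*(-41))*11 = ((24 + 2*(-5)*(6 - 5))*(-41))*11 = ((24 + 2*(-5)*1)*(-41))*11 = ((24 - 10)*(-41))*11 = (14*(-41))*11 = -574*11 = -6314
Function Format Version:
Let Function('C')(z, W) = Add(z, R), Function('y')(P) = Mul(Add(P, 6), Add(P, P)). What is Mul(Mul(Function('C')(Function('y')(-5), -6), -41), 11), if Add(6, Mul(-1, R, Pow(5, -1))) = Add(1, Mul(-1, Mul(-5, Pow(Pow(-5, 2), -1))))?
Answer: -6314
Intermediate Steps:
Function('y')(P) = Mul(2, P, Add(6, P)) (Function('y')(P) = Mul(Add(6, P), Mul(2, P)) = Mul(2, P, Add(6, P)))
R = 24 (R = Add(30, Mul(-5, Add(1, Mul(-1, Mul(-5, Pow(Pow(-5, 2), -1)))))) = Add(30, Mul(-5, Add(1, Mul(-1, Mul(-5, Pow(25, -1)))))) = Add(30, Mul(-5, Add(1, Mul(-1, Mul(-5, Rational(1, 25)))))) = Add(30, Mul(-5, Add(1, Mul(-1, Rational(-1, 5))))) = Add(30, Mul(-5, Add(1, Rational(1, 5)))) = Add(30, Mul(-5, Rational(6, 5))) = Add(30, -6) = 24)
Function('C')(z, W) = Add(24, z) (Function('C')(z, W) = Add(z, 24) = Add(24, z))
Mul(Mul(Function('C')(Function('y')(-5), -6), -41), 11) = Mul(Mul(Add(24, Mul(2, -5, Add(6, -5))), -41), 11) = Mul(Mul(Add(24, Mul(2, -5, 1)), -41), 11) = Mul(Mul(Add(24, -10), -41), 11) = Mul(Mul(14, -41), 11) = Mul(-574, 11) = -6314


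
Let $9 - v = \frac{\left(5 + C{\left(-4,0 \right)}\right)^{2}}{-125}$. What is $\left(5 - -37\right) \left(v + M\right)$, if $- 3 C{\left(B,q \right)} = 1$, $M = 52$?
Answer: $\frac{963494}{375} \approx 2569.3$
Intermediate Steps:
$C{\left(B,q \right)} = - \frac{1}{3}$ ($C{\left(B,q \right)} = \left(- \frac{1}{3}\right) 1 = - \frac{1}{3}$)
$v = \frac{10321}{1125}$ ($v = 9 - \frac{\left(5 - \frac{1}{3}\right)^{2}}{-125} = 9 - \left(\frac{14}{3}\right)^{2} \left(- \frac{1}{125}\right) = 9 - \frac{196}{9} \left(- \frac{1}{125}\right) = 9 - - \frac{196}{1125} = 9 + \frac{196}{1125} = \frac{10321}{1125} \approx 9.1742$)
$\left(5 - -37\right) \left(v + M\right) = \left(5 - -37\right) \left(\frac{10321}{1125} + 52\right) = \left(5 + 37\right) \frac{68821}{1125} = 42 \cdot \frac{68821}{1125} = \frac{963494}{375}$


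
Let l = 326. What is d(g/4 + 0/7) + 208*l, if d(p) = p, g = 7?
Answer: 271239/4 ≈ 67810.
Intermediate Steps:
d(g/4 + 0/7) + 208*l = (7/4 + 0/7) + 208*326 = (7*(1/4) + 0*(1/7)) + 67808 = (7/4 + 0) + 67808 = 7/4 + 67808 = 271239/4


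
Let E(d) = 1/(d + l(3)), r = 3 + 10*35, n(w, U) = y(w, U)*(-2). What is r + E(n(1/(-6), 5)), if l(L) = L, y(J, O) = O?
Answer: 2470/7 ≈ 352.86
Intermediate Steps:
n(w, U) = -2*U (n(w, U) = U*(-2) = -2*U)
r = 353 (r = 3 + 350 = 353)
E(d) = 1/(3 + d) (E(d) = 1/(d + 3) = 1/(3 + d))
r + E(n(1/(-6), 5)) = 353 + 1/(3 - 2*5) = 353 + 1/(3 - 10) = 353 + 1/(-7) = 353 - ⅐ = 2470/7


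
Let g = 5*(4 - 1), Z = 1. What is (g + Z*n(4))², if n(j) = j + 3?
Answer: 484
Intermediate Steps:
n(j) = 3 + j
g = 15 (g = 5*3 = 15)
(g + Z*n(4))² = (15 + 1*(3 + 4))² = (15 + 1*7)² = (15 + 7)² = 22² = 484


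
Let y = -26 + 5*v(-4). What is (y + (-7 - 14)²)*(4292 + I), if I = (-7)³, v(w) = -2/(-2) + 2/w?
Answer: 3297415/2 ≈ 1.6487e+6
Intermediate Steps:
v(w) = 1 + 2/w (v(w) = -2*(-½) + 2/w = 1 + 2/w)
I = -343
y = -47/2 (y = -26 + 5*((2 - 4)/(-4)) = -26 + 5*(-¼*(-2)) = -26 + 5*(½) = -26 + 5/2 = -47/2 ≈ -23.500)
(y + (-7 - 14)²)*(4292 + I) = (-47/2 + (-7 - 14)²)*(4292 - 343) = (-47/2 + (-21)²)*3949 = (-47/2 + 441)*3949 = (835/2)*3949 = 3297415/2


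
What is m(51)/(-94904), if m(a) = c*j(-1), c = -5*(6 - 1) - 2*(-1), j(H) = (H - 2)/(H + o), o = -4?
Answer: 69/474520 ≈ 0.00014541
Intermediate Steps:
j(H) = (-2 + H)/(-4 + H) (j(H) = (H - 2)/(H - 4) = (-2 + H)/(-4 + H))
c = -23 (c = -5*5 + 2 = -25 + 2 = -23)
m(a) = -69/5 (m(a) = -23*(-2 - 1)/(-4 - 1) = -23*(-3)/(-5) = -(-23)*(-3)/5 = -23*3/5 = -69/5)
m(51)/(-94904) = -69/5/(-94904) = -69/5*(-1/94904) = 69/474520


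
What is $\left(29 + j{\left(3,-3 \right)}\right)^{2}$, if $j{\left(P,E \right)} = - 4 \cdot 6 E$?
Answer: $10201$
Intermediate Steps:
$j{\left(P,E \right)} = - 24 E$
$\left(29 + j{\left(3,-3 \right)}\right)^{2} = \left(29 - -72\right)^{2} = \left(29 + 72\right)^{2} = 101^{2} = 10201$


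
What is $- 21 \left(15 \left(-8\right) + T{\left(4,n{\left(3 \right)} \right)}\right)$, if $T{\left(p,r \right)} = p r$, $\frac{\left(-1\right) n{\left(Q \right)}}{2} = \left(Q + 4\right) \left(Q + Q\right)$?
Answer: $9576$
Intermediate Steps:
$n{\left(Q \right)} = - 4 Q \left(4 + Q\right)$ ($n{\left(Q \right)} = - 2 \left(Q + 4\right) \left(Q + Q\right) = - 2 \left(4 + Q\right) 2 Q = - 2 \cdot 2 Q \left(4 + Q\right) = - 4 Q \left(4 + Q\right)$)
$- 21 \left(15 \left(-8\right) + T{\left(4,n{\left(3 \right)} \right)}\right) = - 21 \left(15 \left(-8\right) + 4 \left(\left(-4\right) 3 \left(4 + 3\right)\right)\right) = - 21 \left(-120 + 4 \left(\left(-4\right) 3 \cdot 7\right)\right) = - 21 \left(-120 + 4 \left(-84\right)\right) = - 21 \left(-120 - 336\right) = \left(-21\right) \left(-456\right) = 9576$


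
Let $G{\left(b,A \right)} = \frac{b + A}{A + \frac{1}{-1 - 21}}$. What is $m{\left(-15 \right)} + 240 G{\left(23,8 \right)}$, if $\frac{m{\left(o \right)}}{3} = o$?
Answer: $\frac{31161}{35} \approx 890.31$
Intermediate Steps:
$m{\left(o \right)} = 3 o$
$G{\left(b,A \right)} = \frac{A + b}{- \frac{1}{22} + A}$ ($G{\left(b,A \right)} = \frac{A + b}{A + \frac{1}{-22}} = \frac{A + b}{A - \frac{1}{22}} = \frac{A + b}{- \frac{1}{22} + A}$)
$m{\left(-15 \right)} + 240 G{\left(23,8 \right)} = 3 \left(-15\right) + 240 \frac{22 \left(8 + 23\right)}{-1 + 22 \cdot 8} = -45 + 240 \cdot 22 \frac{1}{-1 + 176} \cdot 31 = -45 + 240 \cdot 22 \cdot \frac{1}{175} \cdot 31 = -45 + 240 \cdot \frac{682}{175} = -45 + \frac{32736}{35} = \frac{31161}{35}$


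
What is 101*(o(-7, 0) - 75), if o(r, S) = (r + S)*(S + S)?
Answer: -7575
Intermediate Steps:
o(r, S) = 2*S*(S + r) (o(r, S) = (S + r)*(2*S) = 2*S*(S + r))
101*(o(-7, 0) - 75) = 101*(2*0*(0 - 7) - 75) = 101*(2*0*(-7) - 75) = 101*(0 - 75) = 101*(-75) = -7575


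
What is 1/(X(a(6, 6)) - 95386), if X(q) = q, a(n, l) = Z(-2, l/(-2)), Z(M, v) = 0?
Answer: -1/95386 ≈ -1.0484e-5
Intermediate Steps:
a(n, l) = 0
1/(X(a(6, 6)) - 95386) = 1/(0 - 95386) = 1/(-95386) = -1/95386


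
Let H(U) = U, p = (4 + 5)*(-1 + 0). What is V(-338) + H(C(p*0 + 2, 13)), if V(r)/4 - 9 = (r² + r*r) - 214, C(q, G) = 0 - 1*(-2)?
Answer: 913134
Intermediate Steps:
p = -9 (p = 9*(-1) = -9)
C(q, G) = 2 (C(q, G) = 0 + 2 = 2)
V(r) = -820 + 8*r² (V(r) = 36 + 4*((r² + r*r) - 214) = 36 + 4*((r² + r²) - 214) = 36 + 4*(2*r² - 214) = 36 + 4*(-214 + 2*r²) = 36 + (-856 + 8*r²) = -820 + 8*r²)
V(-338) + H(C(p*0 + 2, 13)) = (-820 + 8*(-338)²) + 2 = (-820 + 8*114244) + 2 = (-820 + 913952) + 2 = 913132 + 2 = 913134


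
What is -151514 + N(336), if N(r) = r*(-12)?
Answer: -155546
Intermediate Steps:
N(r) = -12*r
-151514 + N(336) = -151514 - 12*336 = -151514 - 4032 = -155546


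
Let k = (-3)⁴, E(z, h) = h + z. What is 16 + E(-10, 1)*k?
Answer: -713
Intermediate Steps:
k = 81
16 + E(-10, 1)*k = 16 + (1 - 10)*81 = 16 - 9*81 = 16 - 729 = -713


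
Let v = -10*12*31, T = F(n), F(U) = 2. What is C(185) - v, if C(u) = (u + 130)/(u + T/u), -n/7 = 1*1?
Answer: 14153635/3803 ≈ 3721.7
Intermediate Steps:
n = -7 ≈ -7.0000
T = 2
v = -3720 (v = -120*31 = -3720)
C(u) = (130 + u)/(u + 2/u) (C(u) = (u + 130)/(u + 2/u) = (130 + u)/(u + 2/u))
C(185) - v = 185*(130 + 185)/(2 + 185²) - 1*(-3720) = 185*315/(2 + 34225) + 3720 = 185*315/34227 + 3720 = 185*(1/34227)*315 + 3720 = 6475/3803 + 3720 = 14153635/3803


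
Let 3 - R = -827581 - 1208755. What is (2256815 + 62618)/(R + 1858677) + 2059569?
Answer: 8022056527537/3895016 ≈ 2.0596e+6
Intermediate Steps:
R = 2036339 (R = 3 - (-827581 - 1208755) = 3 - 1*(-2036336) = 3 + 2036336 = 2036339)
(2256815 + 62618)/(R + 1858677) + 2059569 = (2256815 + 62618)/(2036339 + 1858677) + 2059569 = 2319433/3895016 + 2059569 = 8022056527537/3895016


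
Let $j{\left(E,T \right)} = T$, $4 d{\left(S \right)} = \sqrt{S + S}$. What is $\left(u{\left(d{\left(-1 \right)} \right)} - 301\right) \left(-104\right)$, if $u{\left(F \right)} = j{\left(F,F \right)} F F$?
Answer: $31304 + \frac{13 i \sqrt{2}}{4} \approx 31304.0 + 4.5962 i$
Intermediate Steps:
$d{\left(S \right)} = \frac{\sqrt{2} \sqrt{S}}{4}$ ($d{\left(S \right)} = \frac{\sqrt{S + S}}{4} = \frac{\sqrt{2 S}}{4} = \frac{\sqrt{2} \sqrt{S}}{4}$)
$u{\left(F \right)} = F^{3}$ ($u{\left(F \right)} = F F F = F^{2} F = F^{3}$)
$\left(u{\left(d{\left(-1 \right)} \right)} - 301\right) \left(-104\right) = \left(\left(\frac{\sqrt{2} \sqrt{-1}}{4}\right)^{3} - 301\right) \left(-104\right) = \left(\left(\frac{\sqrt{2} i}{4}\right)^{3} - 301\right) \left(-104\right) = \left(\left(\frac{i \sqrt{2}}{4}\right)^{3} - 301\right) \left(-104\right) = \left(- \frac{i \sqrt{2}}{32} - 301\right) \left(-104\right) = \left(-301 - \frac{i \sqrt{2}}{32}\right) \left(-104\right) = 31304 + \frac{13 i \sqrt{2}}{4}$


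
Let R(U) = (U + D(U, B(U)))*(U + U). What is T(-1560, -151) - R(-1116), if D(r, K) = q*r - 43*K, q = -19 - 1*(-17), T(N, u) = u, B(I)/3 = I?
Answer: 323818409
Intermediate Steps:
B(I) = 3*I
q = -2 (q = -19 + 17 = -2)
D(r, K) = -43*K - 2*r (D(r, K) = -2*r - 43*K = -43*K - 2*r)
R(U) = -260*U² (R(U) = (U + (-129*U - 2*U))*(U + U) = (U + (-129*U - 2*U))*(2*U) = (U - 131*U)*(2*U) = (-130*U)*(2*U) = -260*U²)
T(-1560, -151) - R(-1116) = -151 - (-260)*(-1116)² = -151 - (-260)*1245456 = -151 - 1*(-323818560) = -151 + 323818560 = 323818409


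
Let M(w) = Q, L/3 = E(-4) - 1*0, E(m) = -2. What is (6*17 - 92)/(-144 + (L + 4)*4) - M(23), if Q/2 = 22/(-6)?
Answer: 1657/228 ≈ 7.2675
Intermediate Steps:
L = -6 (L = 3*(-2 - 1*0) = 3*(-2 + 0) = 3*(-2) = -6)
Q = -22/3 (Q = 2*(22/(-6)) = 2*(22*(-⅙)) = 2*(-11/3) = -22/3 ≈ -7.3333)
M(w) = -22/3
(6*17 - 92)/(-144 + (L + 4)*4) - M(23) = (6*17 - 92)/(-144 + (-6 + 4)*4) - 1*(-22/3) = (102 - 92)/(-144 - 2*4) + 22/3 = 10/(-144 - 8) + 22/3 = 10/(-152) + 22/3 = 10*(-1/152) + 22/3 = -5/76 + 22/3 = 1657/228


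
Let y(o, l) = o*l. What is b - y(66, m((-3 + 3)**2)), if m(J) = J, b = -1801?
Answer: -1801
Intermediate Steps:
y(o, l) = l*o
b - y(66, m((-3 + 3)**2)) = -1801 - (-3 + 3)**2*66 = -1801 - 0**2*66 = -1801 - 0*66 = -1801 - 1*0 = -1801 + 0 = -1801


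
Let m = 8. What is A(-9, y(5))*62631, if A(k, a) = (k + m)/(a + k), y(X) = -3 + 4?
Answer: 62631/8 ≈ 7828.9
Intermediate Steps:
y(X) = 1
A(k, a) = (8 + k)/(a + k) (A(k, a) = (k + 8)/(a + k) = (8 + k)/(a + k))
A(-9, y(5))*62631 = ((8 - 9)/(1 - 9))*62631 = (-1/(-8))*62631 = -⅛*(-1)*62631 = (⅛)*62631 = 62631/8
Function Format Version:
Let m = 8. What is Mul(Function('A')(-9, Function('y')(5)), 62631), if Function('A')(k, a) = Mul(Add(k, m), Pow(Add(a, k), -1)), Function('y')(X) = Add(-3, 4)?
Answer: Rational(62631, 8) ≈ 7828.9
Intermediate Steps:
Function('y')(X) = 1
Function('A')(k, a) = Mul(Pow(Add(a, k), -1), Add(8, k)) (Function('A')(k, a) = Mul(Add(k, 8), Pow(Add(a, k), -1)) = Mul(Add(8, k), Pow(Add(a, k), -1)) = Mul(Pow(Add(a, k), -1), Add(8, k)))
Mul(Function('A')(-9, Function('y')(5)), 62631) = Mul(Mul(Pow(Add(1, -9), -1), Add(8, -9)), 62631) = Mul(Mul(Pow(-8, -1), -1), 62631) = Mul(Mul(Rational(-1, 8), -1), 62631) = Mul(Rational(1, 8), 62631) = Rational(62631, 8)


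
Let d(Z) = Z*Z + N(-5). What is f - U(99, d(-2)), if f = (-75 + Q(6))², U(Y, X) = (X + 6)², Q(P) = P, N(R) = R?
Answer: 4736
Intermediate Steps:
d(Z) = -5 + Z² (d(Z) = Z*Z - 5 = Z² - 5 = -5 + Z²)
U(Y, X) = (6 + X)²
f = 4761 (f = (-75 + 6)² = (-69)² = 4761)
f - U(99, d(-2)) = 4761 - (6 + (-5 + (-2)²))² = 4761 - (6 + (-5 + 4))² = 4761 - (6 - 1)² = 4761 - 1*5² = 4761 - 1*25 = 4761 - 25 = 4736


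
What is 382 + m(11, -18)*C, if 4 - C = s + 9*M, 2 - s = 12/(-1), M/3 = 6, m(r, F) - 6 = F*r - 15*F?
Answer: -13034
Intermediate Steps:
m(r, F) = 6 - 15*F + F*r (m(r, F) = 6 + (F*r - 15*F) = 6 + (-15*F + F*r) = 6 - 15*F + F*r)
M = 18 (M = 3*6 = 18)
s = 14 (s = 2 - 12/(-1) = 2 - 12*(-1) = 2 - 1*(-12) = 2 + 12 = 14)
C = -172 (C = 4 - (14 + 9*18) = 4 - (14 + 162) = 4 - 1*176 = 4 - 176 = -172)
382 + m(11, -18)*C = 382 + (6 - 15*(-18) - 18*11)*(-172) = 382 + (6 + 270 - 198)*(-172) = 382 + 78*(-172) = 382 - 13416 = -13034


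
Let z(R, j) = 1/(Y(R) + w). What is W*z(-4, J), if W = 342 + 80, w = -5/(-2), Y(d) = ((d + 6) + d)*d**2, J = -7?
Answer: -844/59 ≈ -14.305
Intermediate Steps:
Y(d) = d**2*(6 + 2*d) (Y(d) = ((6 + d) + d)*d**2 = (6 + 2*d)*d**2 = d**2*(6 + 2*d))
w = 5/2 (w = -5*(-1/2) = 5/2 ≈ 2.5000)
W = 422
z(R, j) = 1/(5/2 + 2*R**2*(3 + R)) (z(R, j) = 1/(2*R**2*(3 + R) + 5/2) = 1/(5/2 + 2*R**2*(3 + R)))
W*z(-4, J) = 422*(2/(5 + 4*(-4)**2*(3 - 4))) = 422*(2/(5 + 4*16*(-1))) = 422*(2/(5 - 64)) = 422*(2/(-59)) = 422*(2*(-1/59)) = 422*(-2/59) = -844/59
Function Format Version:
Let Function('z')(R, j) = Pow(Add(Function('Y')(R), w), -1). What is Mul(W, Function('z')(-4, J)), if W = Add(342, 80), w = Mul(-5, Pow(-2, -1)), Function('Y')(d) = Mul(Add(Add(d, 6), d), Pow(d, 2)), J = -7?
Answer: Rational(-844, 59) ≈ -14.305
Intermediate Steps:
Function('Y')(d) = Mul(Pow(d, 2), Add(6, Mul(2, d))) (Function('Y')(d) = Mul(Add(Add(6, d), d), Pow(d, 2)) = Mul(Add(6, Mul(2, d)), Pow(d, 2)) = Mul(Pow(d, 2), Add(6, Mul(2, d))))
w = Rational(5, 2) (w = Mul(-5, Rational(-1, 2)) = Rational(5, 2) ≈ 2.5000)
W = 422
Function('z')(R, j) = Pow(Add(Rational(5, 2), Mul(2, Pow(R, 2), Add(3, R))), -1) (Function('z')(R, j) = Pow(Add(Mul(2, Pow(R, 2), Add(3, R)), Rational(5, 2)), -1) = Pow(Add(Rational(5, 2), Mul(2, Pow(R, 2), Add(3, R))), -1))
Mul(W, Function('z')(-4, J)) = Mul(422, Mul(2, Pow(Add(5, Mul(4, Pow(-4, 2), Add(3, -4))), -1))) = Mul(422, Mul(2, Pow(Add(5, Mul(4, 16, -1)), -1))) = Mul(422, Mul(2, Pow(Add(5, -64), -1))) = Mul(422, Mul(2, Pow(-59, -1))) = Mul(422, Mul(2, Rational(-1, 59))) = Mul(422, Rational(-2, 59)) = Rational(-844, 59)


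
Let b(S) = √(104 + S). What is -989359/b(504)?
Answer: -989359*√38/152 ≈ -40124.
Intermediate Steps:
-989359/b(504) = -989359/√(104 + 504) = -989359*√38/152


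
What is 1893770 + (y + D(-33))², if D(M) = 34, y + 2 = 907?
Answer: 2775491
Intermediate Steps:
y = 905 (y = -2 + 907 = 905)
1893770 + (y + D(-33))² = 1893770 + (905 + 34)² = 1893770 + 939² = 1893770 + 881721 = 2775491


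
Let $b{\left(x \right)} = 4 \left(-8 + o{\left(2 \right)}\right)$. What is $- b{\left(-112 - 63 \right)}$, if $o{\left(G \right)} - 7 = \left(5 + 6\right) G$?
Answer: $-84$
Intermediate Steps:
$o{\left(G \right)} = 7 + 11 G$ ($o{\left(G \right)} = 7 + \left(5 + 6\right) G = 7 + 11 G$)
$b{\left(x \right)} = 84$ ($b{\left(x \right)} = 4 \left(-8 + \left(7 + 11 \cdot 2\right)\right) = 4 \left(-8 + \left(7 + 22\right)\right) = 4 \left(-8 + 29\right) = 4 \cdot 21 = 84$)
$- b{\left(-112 - 63 \right)} = \left(-1\right) 84 = -84$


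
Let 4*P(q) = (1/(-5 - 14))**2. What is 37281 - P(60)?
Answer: 53833763/1444 ≈ 37281.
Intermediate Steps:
P(q) = 1/1444 (P(q) = (1/(-5 - 14))**2/4 = (1/(-19))**2/4 = (-1/19)**2/4 = (1/4)*(1/361) = 1/1444)
37281 - P(60) = 37281 - 1*1/1444 = 37281 - 1/1444 = 53833763/1444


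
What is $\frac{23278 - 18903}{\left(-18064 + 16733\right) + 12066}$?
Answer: $\frac{875}{2147} \approx 0.40755$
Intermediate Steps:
$\frac{23278 - 18903}{\left(-18064 + 16733\right) + 12066} = \frac{4375}{-1331 + 12066} = \frac{4375}{10735} = 4375 \cdot \frac{1}{10735} = \frac{875}{2147}$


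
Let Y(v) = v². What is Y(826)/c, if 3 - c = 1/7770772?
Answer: 5301811237072/23312315 ≈ 2.2743e+5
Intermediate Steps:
c = 23312315/7770772 (c = 3 - 1/7770772 = 23312315/7770772 ≈ 3.0000)
Y(826)/c = 826²/(23312315/7770772) = 682276*(7770772/23312315) = 5301811237072/23312315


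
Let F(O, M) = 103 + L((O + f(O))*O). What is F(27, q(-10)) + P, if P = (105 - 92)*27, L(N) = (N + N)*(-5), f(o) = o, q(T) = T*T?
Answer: -14126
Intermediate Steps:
q(T) = T²
L(N) = -10*N (L(N) = (2*N)*(-5) = -10*N)
F(O, M) = 103 - 20*O² (F(O, M) = 103 - 10*(O + O)*O = 103 - 10*2*O*O = 103 - 20*O²)
P = 351 (P = 13*27 = 351)
F(27, q(-10)) + P = (103 - 20*27²) + 351 = (103 - 20*729) + 351 = (103 - 14580) + 351 = -14477 + 351 = -14126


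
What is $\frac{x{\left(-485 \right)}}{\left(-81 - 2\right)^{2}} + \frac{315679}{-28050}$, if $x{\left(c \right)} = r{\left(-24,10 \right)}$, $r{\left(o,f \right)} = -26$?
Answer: $- \frac{2175441931}{193236450} \approx -11.258$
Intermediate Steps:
$x{\left(c \right)} = -26$
$\frac{x{\left(-485 \right)}}{\left(-81 - 2\right)^{2}} + \frac{315679}{-28050} = - \frac{26}{\left(-81 - 2\right)^{2}} + \frac{315679}{-28050} = - \frac{26}{\left(-83\right)^{2}} + 315679 \left(- \frac{1}{28050}\right) = - \frac{26}{6889} - \frac{315679}{28050} = - \frac{2175441931}{193236450}$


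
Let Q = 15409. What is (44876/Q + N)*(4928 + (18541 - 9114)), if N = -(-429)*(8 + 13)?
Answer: 1993400715735/15409 ≈ 1.2937e+8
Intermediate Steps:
N = 9009 (N = -(-429)*21 = -33*(-273) = 9009)
(44876/Q + N)*(4928 + (18541 - 9114)) = (44876/15409 + 9009)*(4928 + (18541 - 9114)) = (44876*(1/15409) + 9009)*(4928 + 9427) = (44876/15409 + 9009)*14355 = (138864557/15409)*14355 = 1993400715735/15409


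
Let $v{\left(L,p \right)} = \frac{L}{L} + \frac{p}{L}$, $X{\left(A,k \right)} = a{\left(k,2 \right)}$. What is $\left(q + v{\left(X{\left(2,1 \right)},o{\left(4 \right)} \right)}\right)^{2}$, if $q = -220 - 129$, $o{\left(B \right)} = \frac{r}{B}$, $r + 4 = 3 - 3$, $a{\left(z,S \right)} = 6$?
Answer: $\frac{4363921}{36} \approx 1.2122 \cdot 10^{5}$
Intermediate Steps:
$X{\left(A,k \right)} = 6$
$r = -4$ ($r = -4 + \left(3 - 3\right) = -4 + 0 = -4$)
$o{\left(B \right)} = - \frac{4}{B}$
$q = -349$ ($q = -220 - 129 = -349$)
$v{\left(L,p \right)} = 1 + \frac{p}{L}$
$\left(q + v{\left(X{\left(2,1 \right)},o{\left(4 \right)} \right)}\right)^{2} = \left(-349 + \frac{6 - \frac{4}{4}}{6}\right)^{2} = \left(-349 + \frac{6 - 1}{6}\right)^{2} = \left(-349 + \frac{1}{6} \cdot 5\right)^{2} = \left(-349 + \frac{5}{6}\right)^{2} = \left(- \frac{2089}{6}\right)^{2} = \frac{4363921}{36}$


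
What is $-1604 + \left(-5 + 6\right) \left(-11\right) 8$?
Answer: $-1692$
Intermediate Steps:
$-1604 + \left(-5 + 6\right) \left(-11\right) 8 = -1604 + 1 \left(-11\right) 8 = -1604 - 88 = -1692$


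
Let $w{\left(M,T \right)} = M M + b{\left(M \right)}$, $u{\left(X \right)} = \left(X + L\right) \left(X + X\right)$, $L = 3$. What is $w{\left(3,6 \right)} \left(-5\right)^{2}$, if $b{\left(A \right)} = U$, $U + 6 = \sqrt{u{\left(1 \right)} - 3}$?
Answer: $75 + 25 \sqrt{5} \approx 130.9$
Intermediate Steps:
$u{\left(X \right)} = 2 X \left(3 + X\right)$ ($u{\left(X \right)} = \left(X + 3\right) \left(X + X\right) = \left(3 + X\right) 2 X = 2 X \left(3 + X\right)$)
$U = -6 + \sqrt{5}$ ($U = -6 + \sqrt{2 \cdot 1 \left(3 + 1\right) - 3} = -6 + \sqrt{2 \cdot 1 \cdot 4 - 3} = -6 + \sqrt{8 - 3} = -6 + \sqrt{5} \approx -3.7639$)
$b{\left(A \right)} = -6 + \sqrt{5}$
$w{\left(M,T \right)} = -6 + \sqrt{5} + M^{2}$ ($w{\left(M,T \right)} = M M - \left(6 - \sqrt{5}\right) = M^{2} - \left(6 - \sqrt{5}\right) = -6 + \sqrt{5} + M^{2}$)
$w{\left(3,6 \right)} \left(-5\right)^{2} = \left(-6 + \sqrt{5} + 3^{2}\right) \left(-5\right)^{2} = \left(-6 + \sqrt{5} + 9\right) 25 = \left(3 + \sqrt{5}\right) 25 = 75 + 25 \sqrt{5}$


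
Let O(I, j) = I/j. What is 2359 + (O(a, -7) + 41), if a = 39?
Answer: 16761/7 ≈ 2394.4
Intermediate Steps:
2359 + (O(a, -7) + 41) = 2359 + (39/(-7) + 41) = 2359 + (39*(-⅐) + 41) = 2359 + (-39/7 + 41) = 2359 + 248/7 = 16761/7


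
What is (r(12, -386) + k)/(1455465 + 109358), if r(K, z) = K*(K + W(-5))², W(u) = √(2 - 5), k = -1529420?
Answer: -1527728/1564823 + 288*I*√3/1564823 ≈ -0.97629 + 0.00031878*I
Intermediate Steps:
W(u) = I*√3 (W(u) = √(-3) = I*√3)
r(K, z) = K*(K + I*√3)²
(r(12, -386) + k)/(1455465 + 109358) = (12*(12 + I*√3)² - 1529420)/(1455465 + 109358) = (-1529420 + 12*(12 + I*√3)²)/1564823 = (-1529420 + 12*(12 + I*√3)²)*(1/1564823) = -1529420/1564823 + 12*(12 + I*√3)²/1564823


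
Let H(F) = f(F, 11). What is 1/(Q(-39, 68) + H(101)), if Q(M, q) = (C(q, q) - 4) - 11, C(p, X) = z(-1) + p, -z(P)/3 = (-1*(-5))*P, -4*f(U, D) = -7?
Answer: 4/279 ≈ 0.014337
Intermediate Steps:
f(U, D) = 7/4 (f(U, D) = -¼*(-7) = 7/4)
H(F) = 7/4
z(P) = -15*P (z(P) = -3*(-1*(-5))*P = -15*P)
C(p, X) = 15 + p (C(p, X) = -15*(-1) + p = 15 + p)
Q(M, q) = q (Q(M, q) = ((15 + q) - 4) - 11 = (11 + q) - 11 = q)
1/(Q(-39, 68) + H(101)) = 1/(68 + 7/4) = 1/(279/4) = 4/279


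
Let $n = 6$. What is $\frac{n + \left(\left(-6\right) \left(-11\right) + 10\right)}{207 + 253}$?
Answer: $\frac{41}{230} \approx 0.17826$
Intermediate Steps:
$\frac{n + \left(\left(-6\right) \left(-11\right) + 10\right)}{207 + 253} = \frac{6 + \left(\left(-6\right) \left(-11\right) + 10\right)}{207 + 253} = \frac{6 + \left(66 + 10\right)}{460} = \left(6 + 76\right) \frac{1}{460} = 82 \cdot \frac{1}{460} = \frac{41}{230}$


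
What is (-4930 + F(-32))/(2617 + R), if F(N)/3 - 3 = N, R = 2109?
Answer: -5017/4726 ≈ -1.0616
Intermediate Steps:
F(N) = 9 + 3*N
(-4930 + F(-32))/(2617 + R) = (-4930 + (9 + 3*(-32)))/(2617 + 2109) = (-4930 + (9 - 96))/4726 = (-4930 - 87)*(1/4726) = -5017*1/4726 = -5017/4726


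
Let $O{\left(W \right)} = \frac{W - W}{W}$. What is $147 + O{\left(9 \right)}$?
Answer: $147$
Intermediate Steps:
$O{\left(W \right)} = 0$ ($O{\left(W \right)} = \frac{0}{W} = 0$)
$147 + O{\left(9 \right)} = 147 + 0 = 147$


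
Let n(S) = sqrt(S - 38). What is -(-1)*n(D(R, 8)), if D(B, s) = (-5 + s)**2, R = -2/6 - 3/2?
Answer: I*sqrt(29) ≈ 5.3852*I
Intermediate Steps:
R = -11/6 (R = -2*1/6 - 3*1/2 = -1/3 - 3/2 = -11/6 ≈ -1.8333)
n(S) = sqrt(-38 + S)
-(-1)*n(D(R, 8)) = -(-1)*sqrt(-38 + (-5 + 8)**2) = -(-1)*sqrt(-38 + 3**2) = -(-1)*sqrt(-38 + 9) = -(-1)*sqrt(-29) = -(-1)*I*sqrt(29) = I*sqrt(29)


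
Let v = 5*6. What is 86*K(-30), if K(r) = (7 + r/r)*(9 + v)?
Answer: 26832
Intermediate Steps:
v = 30
K(r) = 312 (K(r) = (7 + r/r)*(9 + 30) = (7 + 1)*39 = 8*39 = 312)
86*K(-30) = 86*312 = 26832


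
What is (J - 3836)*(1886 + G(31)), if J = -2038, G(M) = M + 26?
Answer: -11413182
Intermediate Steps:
G(M) = 26 + M
(J - 3836)*(1886 + G(31)) = (-2038 - 3836)*(1886 + (26 + 31)) = -5874*(1886 + 57) = -5874*1943 = -11413182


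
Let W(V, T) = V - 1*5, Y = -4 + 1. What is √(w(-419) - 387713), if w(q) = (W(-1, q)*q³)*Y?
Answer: 35*I*√1081199 ≈ 36393.0*I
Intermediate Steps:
Y = -3
W(V, T) = -5 + V (W(V, T) = V - 5 = -5 + V)
w(q) = 18*q³ (w(q) = ((-5 - 1)*q³)*(-3) = -6*q³*(-3) = 18*q³)
√(w(-419) - 387713) = √(18*(-419)³ - 387713) = √(18*(-73560059) - 387713) = √(-1324081062 - 387713) = √(-1324468775) = 35*I*√1081199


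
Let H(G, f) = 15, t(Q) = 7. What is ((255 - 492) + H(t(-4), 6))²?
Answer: 49284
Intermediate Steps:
((255 - 492) + H(t(-4), 6))² = ((255 - 492) + 15)² = (-237 + 15)² = (-222)² = 49284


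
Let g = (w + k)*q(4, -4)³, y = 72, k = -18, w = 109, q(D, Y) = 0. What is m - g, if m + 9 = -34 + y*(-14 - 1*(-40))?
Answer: 1829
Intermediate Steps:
m = 1829 (m = -9 + (-34 + 72*(-14 - 1*(-40))) = -9 + (-34 + 72*(-14 + 40)) = -9 + (-34 + 72*26) = -9 + (-34 + 1872) = -9 + 1838 = 1829)
g = 0 (g = (109 - 18)*0³ = 91*0 = 0)
m - g = 1829 - 1*0 = 1829 + 0 = 1829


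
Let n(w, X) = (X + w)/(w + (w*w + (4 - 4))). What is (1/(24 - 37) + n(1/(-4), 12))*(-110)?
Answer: 269170/39 ≈ 6901.8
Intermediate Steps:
n(w, X) = (X + w)/(w + w²) (n(w, X) = (X + w)/(w + (w² + 0)) = (X + w)/(w + w²))
(1/(24 - 37) + n(1/(-4), 12))*(-110) = (1/(24 - 37) + (12 + 1/(-4))/((1/(-4))*(1 + 1/(-4))))*(-110) = (1/(-13) + (12 - ¼)/((-¼)*(1 - ¼)))*(-110) = (-1/13 - 4*47/4/¾)*(-110) = (-1/13 - 4*4/3*47/4)*(-110) = (-1/13 - 188/3)*(-110) = -2447/39*(-110) = 269170/39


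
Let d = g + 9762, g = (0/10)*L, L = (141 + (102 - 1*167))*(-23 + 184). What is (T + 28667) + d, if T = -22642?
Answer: 15787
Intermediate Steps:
L = 12236 (L = (141 + (102 - 167))*161 = (141 - 65)*161 = 76*161 = 12236)
g = 0 (g = (0/10)*12236 = (0*(⅒))*12236 = 0*12236 = 0)
d = 9762 (d = 0 + 9762 = 9762)
(T + 28667) + d = (-22642 + 28667) + 9762 = 6025 + 9762 = 15787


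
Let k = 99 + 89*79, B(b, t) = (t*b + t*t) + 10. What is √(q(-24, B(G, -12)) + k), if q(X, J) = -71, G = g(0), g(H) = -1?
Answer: √7059 ≈ 84.018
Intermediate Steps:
G = -1
B(b, t) = 10 + t² + b*t (B(b, t) = (b*t + t²) + 10 = (t² + b*t) + 10 = 10 + t² + b*t)
k = 7130 (k = 99 + 7031 = 7130)
√(q(-24, B(G, -12)) + k) = √(-71 + 7130) = √7059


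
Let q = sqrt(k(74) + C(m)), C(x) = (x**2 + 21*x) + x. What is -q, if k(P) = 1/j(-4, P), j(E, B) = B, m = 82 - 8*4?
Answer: -sqrt(19713674)/74 ≈ -60.000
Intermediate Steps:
m = 50 (m = 82 - 1*32 = 82 - 32 = 50)
k(P) = 1/P
C(x) = x**2 + 22*x
q = sqrt(19713674)/74 (q = sqrt(1/74 + 50*(22 + 50)) = sqrt(1/74 + 50*72) = sqrt(1/74 + 3600) = sqrt(266401/74) = sqrt(19713674)/74 ≈ 60.000)
-q = -sqrt(19713674)/74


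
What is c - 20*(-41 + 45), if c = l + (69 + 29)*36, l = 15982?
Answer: 19430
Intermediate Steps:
c = 19510 (c = 15982 + (69 + 29)*36 = 15982 + 98*36 = 15982 + 3528 = 19510)
c - 20*(-41 + 45) = 19510 - 20*(-41 + 45) = 19510 - 20*4 = 19510 - 80 = 19430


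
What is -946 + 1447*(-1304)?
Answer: -1887834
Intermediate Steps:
-946 + 1447*(-1304) = -946 - 1886888 = -1887834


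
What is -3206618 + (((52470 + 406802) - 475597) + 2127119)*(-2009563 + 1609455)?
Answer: -844548772370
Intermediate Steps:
-3206618 + (((52470 + 406802) - 475597) + 2127119)*(-2009563 + 1609455) = -3206618 + ((459272 - 475597) + 2127119)*(-400108) = -3206618 + (-16325 + 2127119)*(-400108) = -3206618 + 2110794*(-400108) = -3206618 - 844545565752 = -844548772370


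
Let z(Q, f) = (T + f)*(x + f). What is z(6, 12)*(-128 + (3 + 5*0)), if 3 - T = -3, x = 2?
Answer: -31500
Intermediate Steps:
T = 6 (T = 3 - 1*(-3) = 3 + 3 = 6)
z(Q, f) = (2 + f)*(6 + f) (z(Q, f) = (6 + f)*(2 + f) = (2 + f)*(6 + f))
z(6, 12)*(-128 + (3 + 5*0)) = (12 + 12² + 8*12)*(-128 + (3 + 5*0)) = (12 + 144 + 96)*(-128 + (3 + 0)) = 252*(-128 + 3) = 252*(-125) = -31500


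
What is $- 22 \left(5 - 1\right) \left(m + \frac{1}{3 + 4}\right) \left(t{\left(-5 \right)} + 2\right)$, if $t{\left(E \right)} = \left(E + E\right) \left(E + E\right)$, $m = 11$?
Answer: $- \frac{700128}{7} \approx -1.0002 \cdot 10^{5}$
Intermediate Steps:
$t{\left(E \right)} = 4 E^{2}$ ($t{\left(E \right)} = 2 E 2 E = 4 E^{2}$)
$- 22 \left(5 - 1\right) \left(m + \frac{1}{3 + 4}\right) \left(t{\left(-5 \right)} + 2\right) = - 22 \left(5 - 1\right) \left(11 + \frac{1}{3 + 4}\right) \left(4 \left(-5\right)^{2} + 2\right) = - 22 \cdot 4 \left(11 + \frac{1}{7}\right) \left(4 \cdot 25 + 2\right) = - 22 \cdot 4 \left(11 + \frac{1}{7}\right) \left(100 + 2\right) = - 22 \cdot 4 \cdot \frac{78}{7} \cdot 102 = - 22 \cdot 4 \cdot \frac{7956}{7} = \left(-22\right) \frac{31824}{7} = - \frac{700128}{7}$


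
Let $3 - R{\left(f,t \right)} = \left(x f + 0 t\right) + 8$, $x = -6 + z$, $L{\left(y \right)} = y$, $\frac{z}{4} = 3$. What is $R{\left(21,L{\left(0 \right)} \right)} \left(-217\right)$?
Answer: $28427$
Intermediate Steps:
$z = 12$ ($z = 4 \cdot 3 = 12$)
$x = 6$ ($x = -6 + 12 = 6$)
$R{\left(f,t \right)} = -5 - 6 f$ ($R{\left(f,t \right)} = 3 - \left(\left(6 f + 0 t\right) + 8\right) = 3 - \left(\left(6 f + 0\right) + 8\right) = 3 - \left(6 f + 8\right) = 3 - \left(8 + 6 f\right) = -5 - 6 f$)
$R{\left(21,L{\left(0 \right)} \right)} \left(-217\right) = \left(-5 - 126\right) \left(-217\right) = \left(-131\right) \left(-217\right) = 28427$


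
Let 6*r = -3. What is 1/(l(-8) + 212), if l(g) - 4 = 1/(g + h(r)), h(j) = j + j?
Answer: 9/1943 ≈ 0.0046320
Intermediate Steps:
r = -½ (r = (⅙)*(-3) = -½ ≈ -0.50000)
h(j) = 2*j
l(g) = 4 + 1/(-1 + g) (l(g) = 4 + 1/(g + 2*(-½)) = 4 + 1/(g - 1) = 4 + 1/(-1 + g))
1/(l(-8) + 212) = 1/((-3 + 4*(-8))/(-1 - 8) + 212) = 1/((-3 - 32)/(-9) + 212) = 1/(-⅑*(-35) + 212) = 1/(35/9 + 212) = 1/(1943/9) = 9/1943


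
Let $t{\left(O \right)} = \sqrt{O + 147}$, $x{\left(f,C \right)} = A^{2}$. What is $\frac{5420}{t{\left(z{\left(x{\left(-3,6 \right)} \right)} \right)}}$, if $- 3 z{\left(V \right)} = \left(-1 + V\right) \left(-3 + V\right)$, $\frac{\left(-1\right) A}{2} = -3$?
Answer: $- \frac{2710 i \sqrt{238}}{119} \approx - 351.33 i$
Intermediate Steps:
$A = 6$ ($A = \left(-2\right) \left(-3\right) = 6$)
$x{\left(f,C \right)} = 36$ ($x{\left(f,C \right)} = 6^{2} = 36$)
$z{\left(V \right)} = - \frac{\left(-1 + V\right) \left(-3 + V\right)}{3}$
$t{\left(O \right)} = \sqrt{147 + O}$
$\frac{5420}{t{\left(z{\left(x{\left(-3,6 \right)} \right)} \right)}} = \frac{5420}{\sqrt{147 - \left(-47 + 432\right)}} = \frac{5420}{\sqrt{147 - 385}} = \frac{5420}{\sqrt{-238}} = \frac{5420}{i \sqrt{238}} = 5420 \left(- \frac{i \sqrt{238}}{238}\right) = - \frac{2710 i \sqrt{238}}{119}$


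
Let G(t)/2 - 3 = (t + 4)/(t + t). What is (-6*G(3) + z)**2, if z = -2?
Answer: 2704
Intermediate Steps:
G(t) = 6 + (4 + t)/t (G(t) = 6 + 2*((t + 4)/(t + t)) = 6 + 2*((4 + t)/((2*t))) = 6 + 2*((4 + t)*(1/(2*t))) = 6 + 2*((4 + t)/(2*t)) = 6 + (4 + t)/t)
(-6*G(3) + z)**2 = (-6*(7 + 4/3) - 2)**2 = (-6*25/3 - 2)**2 = (-50 - 2)**2 = (-52)**2 = 2704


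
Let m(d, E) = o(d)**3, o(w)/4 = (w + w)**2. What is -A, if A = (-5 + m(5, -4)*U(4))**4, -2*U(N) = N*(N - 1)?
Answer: -21743273068462102118400192000000625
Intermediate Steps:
o(w) = 16*w**2 (o(w) = 4*(w + w)**2 = 4*(2*w)**2 = 4*(4*w**2) = 16*w**2)
m(d, E) = 4096*d**6 (m(d, E) = (16*d**2)**3 = 4096*d**6)
U(N) = -N*(-1 + N)/2 (U(N) = -N*(N - 1)/2 = -N*(-1 + N)/2)
A = 21743273068462102118400192000000625 (A = (-5 + (4096*5**6)*((1/2)*4*(1 - 1*4)))**4 = (-5 + (4096*15625)*((1/2)*4*(1 - 4)))**4 = (-5 + 64000000*((1/2)*4*(-3)))**4 = (-5 + 64000000*(-6))**4 = (-5 - 384000000)**4 = (-384000005)**4 = 21743273068462102118400192000000625)
-A = -1*21743273068462102118400192000000625 = -21743273068462102118400192000000625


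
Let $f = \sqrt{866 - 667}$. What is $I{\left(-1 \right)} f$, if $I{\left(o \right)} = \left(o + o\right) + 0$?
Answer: $- 2 \sqrt{199} \approx -28.213$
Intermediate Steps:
$f = \sqrt{199} \approx 14.107$
$I{\left(o \right)} = 2 o$ ($I{\left(o \right)} = 2 o + 0 = 2 o$)
$I{\left(-1 \right)} f = 2 \left(-1\right) \sqrt{199} = - 2 \sqrt{199}$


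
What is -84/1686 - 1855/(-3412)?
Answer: 473487/958772 ≈ 0.49385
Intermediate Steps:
-84/1686 - 1855/(-3412) = -84*1/1686 - 1855*(-1/3412) = -14/281 + 1855/3412 = 473487/958772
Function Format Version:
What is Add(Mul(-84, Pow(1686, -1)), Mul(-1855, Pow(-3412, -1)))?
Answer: Rational(473487, 958772) ≈ 0.49385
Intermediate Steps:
Add(Mul(-84, Pow(1686, -1)), Mul(-1855, Pow(-3412, -1))) = Add(Mul(-84, Rational(1, 1686)), Mul(-1855, Rational(-1, 3412))) = Add(Rational(-14, 281), Rational(1855, 3412)) = Rational(473487, 958772)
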